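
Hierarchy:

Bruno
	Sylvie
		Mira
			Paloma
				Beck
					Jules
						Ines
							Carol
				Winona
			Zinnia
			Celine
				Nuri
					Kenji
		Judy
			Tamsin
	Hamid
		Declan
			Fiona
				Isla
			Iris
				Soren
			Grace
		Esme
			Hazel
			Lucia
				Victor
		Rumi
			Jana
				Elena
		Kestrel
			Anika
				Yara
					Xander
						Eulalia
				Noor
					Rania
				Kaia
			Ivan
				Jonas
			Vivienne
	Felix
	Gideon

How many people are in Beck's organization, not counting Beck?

Beck directly manages Jules. Under Jules: Ines, Carol (2). That's 3 in total.

3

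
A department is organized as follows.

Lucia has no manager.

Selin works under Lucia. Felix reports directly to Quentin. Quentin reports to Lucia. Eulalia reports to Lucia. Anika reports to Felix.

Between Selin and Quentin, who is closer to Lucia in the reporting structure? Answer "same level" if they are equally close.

Both Selin and Quentin are 1 level below Lucia.

same level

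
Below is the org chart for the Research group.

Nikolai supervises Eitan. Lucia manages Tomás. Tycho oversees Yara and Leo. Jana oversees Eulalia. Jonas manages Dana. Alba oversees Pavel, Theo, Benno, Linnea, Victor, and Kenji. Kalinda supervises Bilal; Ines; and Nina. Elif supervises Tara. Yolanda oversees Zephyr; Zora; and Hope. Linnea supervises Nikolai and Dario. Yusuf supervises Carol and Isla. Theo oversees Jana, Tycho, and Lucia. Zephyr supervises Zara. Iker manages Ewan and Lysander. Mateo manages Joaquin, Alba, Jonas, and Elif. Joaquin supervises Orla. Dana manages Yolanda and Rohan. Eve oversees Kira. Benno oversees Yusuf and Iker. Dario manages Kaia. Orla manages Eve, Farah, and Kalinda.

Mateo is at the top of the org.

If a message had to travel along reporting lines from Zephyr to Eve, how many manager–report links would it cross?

7

Zephyr is 4 levels below Mateo, and Eve is 3 levels below Mateo (their lowest common manager). The shortest path runs up from Zephyr to Mateo and back down to Eve: 4 + 3 = 7 links.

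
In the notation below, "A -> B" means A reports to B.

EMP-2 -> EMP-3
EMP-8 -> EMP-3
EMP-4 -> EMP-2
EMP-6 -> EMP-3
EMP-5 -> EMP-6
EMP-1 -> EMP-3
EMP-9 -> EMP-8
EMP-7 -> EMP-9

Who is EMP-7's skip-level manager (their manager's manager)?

EMP-7 reports to EMP-9, and EMP-9 reports to EMP-8. So EMP-7's skip-level manager is EMP-8.

EMP-8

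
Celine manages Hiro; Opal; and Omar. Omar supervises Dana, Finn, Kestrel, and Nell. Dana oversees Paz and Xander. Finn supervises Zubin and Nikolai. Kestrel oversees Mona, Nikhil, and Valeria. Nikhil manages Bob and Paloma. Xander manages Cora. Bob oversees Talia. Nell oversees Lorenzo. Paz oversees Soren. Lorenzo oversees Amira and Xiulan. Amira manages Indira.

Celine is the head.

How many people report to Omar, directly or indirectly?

20

Omar directly manages Dana, Finn, Kestrel, Nell. Under Dana: Paz, Soren, Xander, Cora (4). Under Finn: Nikolai, Zubin (2). Under Kestrel: Valeria, Nikhil, Paloma, Bob, Talia, Mona (6). Under Nell: Lorenzo, Xiulan, Amira, Indira (4). So Omar's organization is 4 direct reports plus everyone under them: 5 + 3 + 7 + 5 = 20.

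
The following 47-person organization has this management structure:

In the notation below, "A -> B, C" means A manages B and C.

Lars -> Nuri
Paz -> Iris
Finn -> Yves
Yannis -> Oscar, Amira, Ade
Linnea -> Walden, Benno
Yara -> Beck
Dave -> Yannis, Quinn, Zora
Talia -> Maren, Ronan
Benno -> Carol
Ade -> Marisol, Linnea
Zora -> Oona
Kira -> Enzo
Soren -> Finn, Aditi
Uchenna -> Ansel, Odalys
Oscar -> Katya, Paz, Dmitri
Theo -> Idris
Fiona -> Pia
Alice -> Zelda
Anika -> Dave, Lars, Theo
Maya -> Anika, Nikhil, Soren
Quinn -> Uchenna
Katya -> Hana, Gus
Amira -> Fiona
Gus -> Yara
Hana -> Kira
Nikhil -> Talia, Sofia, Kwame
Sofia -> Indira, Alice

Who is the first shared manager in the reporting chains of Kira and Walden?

Yannis

Kira's chain of managers is Hana, Katya, Oscar, Yannis, Dave, Anika, Maya. Walden's chain of managers is Linnea, Ade, Yannis, Dave, Anika, Maya. The first manager that appears in both chains is Yannis.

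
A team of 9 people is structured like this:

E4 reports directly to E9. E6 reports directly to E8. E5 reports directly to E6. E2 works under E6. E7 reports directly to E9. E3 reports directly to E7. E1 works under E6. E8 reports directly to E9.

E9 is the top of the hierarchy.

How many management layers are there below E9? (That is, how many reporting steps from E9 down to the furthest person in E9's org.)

The longest chain under E9 runs E9 → E8 → E6 → E1, which is 3 levels below E9.

3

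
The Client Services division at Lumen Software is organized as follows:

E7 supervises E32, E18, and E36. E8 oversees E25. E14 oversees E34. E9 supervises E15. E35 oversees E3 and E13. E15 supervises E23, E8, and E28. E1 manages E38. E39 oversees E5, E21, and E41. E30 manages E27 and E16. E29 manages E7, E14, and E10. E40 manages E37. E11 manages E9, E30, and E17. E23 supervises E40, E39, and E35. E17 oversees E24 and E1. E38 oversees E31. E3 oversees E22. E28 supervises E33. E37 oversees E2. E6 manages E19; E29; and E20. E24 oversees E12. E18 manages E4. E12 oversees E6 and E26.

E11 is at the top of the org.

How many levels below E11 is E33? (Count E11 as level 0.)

4

Chain from E33 up to E11: E33 → E28 → E15 → E9 → E11. That is 4 steps up, so E33 is 4 levels below E11.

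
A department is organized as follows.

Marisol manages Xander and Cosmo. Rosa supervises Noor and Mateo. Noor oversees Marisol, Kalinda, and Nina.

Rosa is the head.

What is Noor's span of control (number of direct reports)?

Noor directly manages Marisol, Kalinda, Nina. That is 3 direct reports.

3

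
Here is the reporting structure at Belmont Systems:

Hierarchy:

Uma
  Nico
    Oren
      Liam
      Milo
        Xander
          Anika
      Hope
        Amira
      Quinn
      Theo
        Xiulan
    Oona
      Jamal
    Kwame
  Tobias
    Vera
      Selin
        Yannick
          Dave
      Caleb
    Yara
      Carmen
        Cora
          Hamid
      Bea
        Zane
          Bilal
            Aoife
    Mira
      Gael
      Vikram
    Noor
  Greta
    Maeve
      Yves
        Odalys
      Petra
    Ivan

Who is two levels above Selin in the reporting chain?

Tobias

Selin reports to Vera, and Vera reports to Tobias. So Selin's skip-level manager is Tobias.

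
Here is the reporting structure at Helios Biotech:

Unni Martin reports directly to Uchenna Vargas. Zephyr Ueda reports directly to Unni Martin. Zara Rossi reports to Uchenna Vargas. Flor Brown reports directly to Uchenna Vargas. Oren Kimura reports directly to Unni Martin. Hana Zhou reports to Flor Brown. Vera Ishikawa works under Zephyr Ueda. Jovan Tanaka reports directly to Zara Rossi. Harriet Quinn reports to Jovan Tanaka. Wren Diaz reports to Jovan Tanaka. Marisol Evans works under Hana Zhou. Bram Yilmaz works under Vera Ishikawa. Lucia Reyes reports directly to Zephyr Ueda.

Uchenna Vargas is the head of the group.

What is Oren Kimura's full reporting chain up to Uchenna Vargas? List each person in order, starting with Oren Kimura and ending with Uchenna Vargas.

Oren Kimura -> Unni Martin -> Uchenna Vargas

Oren Kimura reports to Unni Martin. Unni Martin reports to Uchenna Vargas. Uchenna Vargas is at the top.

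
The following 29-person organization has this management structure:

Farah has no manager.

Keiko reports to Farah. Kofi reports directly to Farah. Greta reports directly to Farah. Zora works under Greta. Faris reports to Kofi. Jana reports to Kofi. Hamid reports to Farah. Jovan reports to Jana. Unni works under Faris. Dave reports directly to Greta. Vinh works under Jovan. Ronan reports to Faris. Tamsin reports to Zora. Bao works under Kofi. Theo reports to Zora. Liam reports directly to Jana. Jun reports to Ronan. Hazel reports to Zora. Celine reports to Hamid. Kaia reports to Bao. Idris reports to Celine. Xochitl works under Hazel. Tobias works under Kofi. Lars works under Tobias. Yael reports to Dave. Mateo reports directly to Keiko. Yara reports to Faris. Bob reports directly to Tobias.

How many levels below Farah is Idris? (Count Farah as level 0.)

Chain from Idris up to Farah: Idris → Celine → Hamid → Farah. That is 3 steps up, so Idris is 3 levels below Farah.

3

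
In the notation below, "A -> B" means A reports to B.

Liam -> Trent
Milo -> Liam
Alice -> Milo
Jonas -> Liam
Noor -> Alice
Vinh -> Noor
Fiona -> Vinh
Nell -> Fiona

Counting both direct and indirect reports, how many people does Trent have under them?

Trent directly manages Liam. Under Liam: Jonas, Milo, Alice, Noor, Vinh, Fiona, Nell (7). That's 8 in total.

8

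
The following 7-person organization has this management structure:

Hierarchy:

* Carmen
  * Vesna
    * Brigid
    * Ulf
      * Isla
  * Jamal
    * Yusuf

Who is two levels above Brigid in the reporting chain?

Carmen

Brigid reports to Vesna, and Vesna reports to Carmen. So Brigid's skip-level manager is Carmen.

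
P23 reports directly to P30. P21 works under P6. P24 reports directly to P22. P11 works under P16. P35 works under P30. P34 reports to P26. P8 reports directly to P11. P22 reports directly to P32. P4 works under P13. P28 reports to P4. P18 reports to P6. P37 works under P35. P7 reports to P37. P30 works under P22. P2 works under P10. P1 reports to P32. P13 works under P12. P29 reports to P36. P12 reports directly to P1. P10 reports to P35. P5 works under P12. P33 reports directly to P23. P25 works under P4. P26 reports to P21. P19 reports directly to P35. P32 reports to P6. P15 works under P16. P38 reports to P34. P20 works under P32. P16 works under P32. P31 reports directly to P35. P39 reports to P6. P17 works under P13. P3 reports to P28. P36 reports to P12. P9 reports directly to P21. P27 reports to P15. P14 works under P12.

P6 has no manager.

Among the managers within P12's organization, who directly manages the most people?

Direct-report counts within P12's organization: P12 has 4; P36 has 1; P13 has 2; P4 has 2; P28 has 1. The largest is 4, held by P12.

P12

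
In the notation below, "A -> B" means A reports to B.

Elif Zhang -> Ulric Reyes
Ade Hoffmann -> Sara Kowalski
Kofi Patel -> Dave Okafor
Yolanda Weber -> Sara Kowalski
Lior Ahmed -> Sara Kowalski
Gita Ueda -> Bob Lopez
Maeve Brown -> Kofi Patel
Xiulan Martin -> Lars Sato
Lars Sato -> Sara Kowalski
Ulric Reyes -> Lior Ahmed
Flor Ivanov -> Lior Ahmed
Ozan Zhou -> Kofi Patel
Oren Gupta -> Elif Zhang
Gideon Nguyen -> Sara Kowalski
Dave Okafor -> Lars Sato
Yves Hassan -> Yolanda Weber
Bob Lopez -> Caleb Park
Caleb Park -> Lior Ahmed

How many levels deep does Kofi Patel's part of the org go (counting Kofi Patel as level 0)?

The longest chain under Kofi Patel runs Kofi Patel → Ozan Zhou, which is 1 level below Kofi Patel.

1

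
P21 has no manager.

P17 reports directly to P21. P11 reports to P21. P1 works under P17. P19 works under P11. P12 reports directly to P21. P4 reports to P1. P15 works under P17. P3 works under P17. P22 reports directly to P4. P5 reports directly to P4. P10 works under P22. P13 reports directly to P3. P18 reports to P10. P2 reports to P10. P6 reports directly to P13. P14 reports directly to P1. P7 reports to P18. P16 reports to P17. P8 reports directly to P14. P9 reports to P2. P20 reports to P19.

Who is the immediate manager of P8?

P8 reports directly to P14.

P14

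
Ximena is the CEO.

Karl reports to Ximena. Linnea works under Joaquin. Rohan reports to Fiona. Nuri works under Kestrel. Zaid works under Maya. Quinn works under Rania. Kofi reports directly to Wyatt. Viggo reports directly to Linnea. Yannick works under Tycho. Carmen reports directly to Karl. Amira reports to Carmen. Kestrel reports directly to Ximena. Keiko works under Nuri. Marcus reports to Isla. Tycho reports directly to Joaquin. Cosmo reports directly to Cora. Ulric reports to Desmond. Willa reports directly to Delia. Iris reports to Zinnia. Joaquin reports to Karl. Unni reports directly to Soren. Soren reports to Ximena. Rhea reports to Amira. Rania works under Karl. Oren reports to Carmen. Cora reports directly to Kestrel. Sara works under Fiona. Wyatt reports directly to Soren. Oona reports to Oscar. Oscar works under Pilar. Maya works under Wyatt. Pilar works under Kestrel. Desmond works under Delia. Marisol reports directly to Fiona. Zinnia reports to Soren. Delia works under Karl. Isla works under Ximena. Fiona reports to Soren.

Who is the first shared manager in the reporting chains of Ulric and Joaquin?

Ulric's chain of managers is Desmond, Delia, Karl, Ximena. Joaquin's chain of managers is Karl, Ximena. The first manager that appears in both chains is Karl.

Karl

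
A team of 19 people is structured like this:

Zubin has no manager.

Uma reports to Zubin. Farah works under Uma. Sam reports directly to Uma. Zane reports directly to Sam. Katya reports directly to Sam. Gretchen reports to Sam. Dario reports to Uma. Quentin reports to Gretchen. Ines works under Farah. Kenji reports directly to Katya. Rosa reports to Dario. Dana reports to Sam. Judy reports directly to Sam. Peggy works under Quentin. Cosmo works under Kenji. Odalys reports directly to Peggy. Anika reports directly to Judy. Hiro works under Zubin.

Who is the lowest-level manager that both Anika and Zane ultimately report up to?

Sam

Anika's chain of managers is Judy, Sam, Uma, Zubin. Zane's chain of managers is Sam, Uma, Zubin. The first manager that appears in both chains is Sam.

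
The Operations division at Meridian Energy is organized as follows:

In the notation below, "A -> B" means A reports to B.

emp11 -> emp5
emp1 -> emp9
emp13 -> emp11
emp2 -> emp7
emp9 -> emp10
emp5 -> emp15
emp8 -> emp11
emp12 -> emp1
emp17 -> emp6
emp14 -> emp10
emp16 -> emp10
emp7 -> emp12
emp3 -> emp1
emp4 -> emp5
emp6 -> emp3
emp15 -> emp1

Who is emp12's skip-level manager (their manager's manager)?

emp9

emp12 reports to emp1, and emp1 reports to emp9. So emp12's skip-level manager is emp9.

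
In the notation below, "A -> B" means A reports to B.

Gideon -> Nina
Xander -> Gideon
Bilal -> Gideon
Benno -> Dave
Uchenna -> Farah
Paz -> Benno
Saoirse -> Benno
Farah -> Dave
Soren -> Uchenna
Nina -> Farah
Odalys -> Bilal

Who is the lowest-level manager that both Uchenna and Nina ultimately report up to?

Farah

Uchenna's chain of managers is Farah, Dave. Nina's chain of managers is Farah, Dave. The first manager that appears in both chains is Farah.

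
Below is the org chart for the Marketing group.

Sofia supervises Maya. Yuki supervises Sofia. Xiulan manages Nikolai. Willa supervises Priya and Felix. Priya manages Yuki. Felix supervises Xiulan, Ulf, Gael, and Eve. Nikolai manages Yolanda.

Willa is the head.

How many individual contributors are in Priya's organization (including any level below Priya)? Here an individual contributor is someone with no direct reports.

1

The only person in Priya's organization with no one reporting to them is Maya. That is 1.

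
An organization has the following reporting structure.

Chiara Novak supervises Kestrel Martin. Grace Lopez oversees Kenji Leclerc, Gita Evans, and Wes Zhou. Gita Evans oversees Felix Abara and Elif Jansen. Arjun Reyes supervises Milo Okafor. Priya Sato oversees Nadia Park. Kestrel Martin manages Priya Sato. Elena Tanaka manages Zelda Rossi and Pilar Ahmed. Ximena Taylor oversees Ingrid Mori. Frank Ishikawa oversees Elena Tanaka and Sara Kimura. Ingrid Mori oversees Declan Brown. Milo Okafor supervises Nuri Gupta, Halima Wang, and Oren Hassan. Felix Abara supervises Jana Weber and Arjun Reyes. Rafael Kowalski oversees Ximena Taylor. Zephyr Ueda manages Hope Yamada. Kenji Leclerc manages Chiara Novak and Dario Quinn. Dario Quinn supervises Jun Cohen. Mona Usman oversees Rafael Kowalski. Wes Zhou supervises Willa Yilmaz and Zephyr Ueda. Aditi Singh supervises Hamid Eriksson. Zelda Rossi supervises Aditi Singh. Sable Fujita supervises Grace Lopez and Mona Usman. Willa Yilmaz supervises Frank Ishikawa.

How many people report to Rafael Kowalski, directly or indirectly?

3

Rafael Kowalski directly manages Ximena Taylor. Under Ximena Taylor: Ingrid Mori, Declan Brown (2). That's 3 in total.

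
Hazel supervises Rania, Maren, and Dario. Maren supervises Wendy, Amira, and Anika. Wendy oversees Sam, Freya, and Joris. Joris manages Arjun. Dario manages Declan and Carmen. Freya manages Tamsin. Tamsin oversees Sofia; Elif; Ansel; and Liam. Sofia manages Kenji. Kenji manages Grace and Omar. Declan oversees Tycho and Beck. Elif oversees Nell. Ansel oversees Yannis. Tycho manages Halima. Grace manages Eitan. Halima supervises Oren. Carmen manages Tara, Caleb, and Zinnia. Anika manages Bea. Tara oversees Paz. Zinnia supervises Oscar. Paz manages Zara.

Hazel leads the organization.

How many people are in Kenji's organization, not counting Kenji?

Kenji directly manages Grace, Omar. Under Grace: Eitan (1). Omar has no reports. So Kenji's organization is 2 direct reports plus everyone under them: 2 + 1 = 3.

3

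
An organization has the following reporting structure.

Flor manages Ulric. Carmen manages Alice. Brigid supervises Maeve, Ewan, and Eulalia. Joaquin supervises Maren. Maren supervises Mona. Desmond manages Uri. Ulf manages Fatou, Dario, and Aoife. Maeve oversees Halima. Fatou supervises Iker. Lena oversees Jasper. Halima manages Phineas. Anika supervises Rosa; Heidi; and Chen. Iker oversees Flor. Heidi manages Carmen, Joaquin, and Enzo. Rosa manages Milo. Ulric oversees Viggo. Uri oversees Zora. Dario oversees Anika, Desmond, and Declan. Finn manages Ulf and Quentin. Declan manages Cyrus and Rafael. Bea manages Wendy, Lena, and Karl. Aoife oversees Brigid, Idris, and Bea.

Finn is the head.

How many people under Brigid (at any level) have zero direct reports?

The people in Brigid's organization with no one reporting to them are Eulalia, Ewan, Phineas. That is 3.

3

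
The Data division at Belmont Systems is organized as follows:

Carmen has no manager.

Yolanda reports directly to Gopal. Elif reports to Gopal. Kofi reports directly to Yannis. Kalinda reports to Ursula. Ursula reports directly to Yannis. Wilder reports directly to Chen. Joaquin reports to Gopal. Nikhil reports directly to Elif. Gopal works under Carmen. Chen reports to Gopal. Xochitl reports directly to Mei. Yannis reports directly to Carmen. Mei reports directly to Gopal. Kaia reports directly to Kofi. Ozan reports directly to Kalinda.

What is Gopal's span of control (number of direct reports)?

5

Gopal directly manages Mei, Elif, Yolanda, Chen, Joaquin. That is 5 direct reports.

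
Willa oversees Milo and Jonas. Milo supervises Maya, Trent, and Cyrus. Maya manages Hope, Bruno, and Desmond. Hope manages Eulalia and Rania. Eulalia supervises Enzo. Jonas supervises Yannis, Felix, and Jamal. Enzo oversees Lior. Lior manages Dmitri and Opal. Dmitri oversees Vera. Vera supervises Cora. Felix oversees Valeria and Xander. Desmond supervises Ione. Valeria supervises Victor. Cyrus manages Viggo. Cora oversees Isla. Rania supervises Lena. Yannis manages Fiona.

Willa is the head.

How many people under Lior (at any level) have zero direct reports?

The people in Lior's organization with no one reporting to them are Opal, Isla. That is 2.

2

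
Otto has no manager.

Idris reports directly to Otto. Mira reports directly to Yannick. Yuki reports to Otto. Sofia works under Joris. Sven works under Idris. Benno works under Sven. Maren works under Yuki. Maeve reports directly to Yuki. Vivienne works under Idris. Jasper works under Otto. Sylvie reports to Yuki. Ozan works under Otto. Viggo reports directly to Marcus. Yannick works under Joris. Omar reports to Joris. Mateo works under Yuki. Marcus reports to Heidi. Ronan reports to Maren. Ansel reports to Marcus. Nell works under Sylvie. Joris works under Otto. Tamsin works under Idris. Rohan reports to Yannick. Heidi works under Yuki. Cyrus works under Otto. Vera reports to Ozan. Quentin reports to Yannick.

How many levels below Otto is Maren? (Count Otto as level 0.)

2

Chain from Maren up to Otto: Maren → Yuki → Otto. That is 2 steps up, so Maren is 2 levels below Otto.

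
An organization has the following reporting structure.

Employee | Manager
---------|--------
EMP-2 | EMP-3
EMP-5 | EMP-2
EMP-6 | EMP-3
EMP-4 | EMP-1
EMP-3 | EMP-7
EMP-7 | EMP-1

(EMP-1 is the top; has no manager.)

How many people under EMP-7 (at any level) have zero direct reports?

The people in EMP-7's organization with no one reporting to them are EMP-5, EMP-6. That is 2.

2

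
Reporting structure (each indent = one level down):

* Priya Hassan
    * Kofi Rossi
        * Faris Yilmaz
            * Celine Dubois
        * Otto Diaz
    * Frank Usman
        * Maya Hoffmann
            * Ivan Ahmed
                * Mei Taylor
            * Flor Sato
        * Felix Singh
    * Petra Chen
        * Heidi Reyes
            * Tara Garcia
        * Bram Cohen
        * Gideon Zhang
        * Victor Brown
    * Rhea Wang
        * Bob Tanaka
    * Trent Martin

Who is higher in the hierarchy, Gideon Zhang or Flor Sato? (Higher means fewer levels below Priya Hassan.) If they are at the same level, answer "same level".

Gideon Zhang

Gideon Zhang is 2 levels below Priya Hassan; Flor Sato is 3. Gideon Zhang is higher.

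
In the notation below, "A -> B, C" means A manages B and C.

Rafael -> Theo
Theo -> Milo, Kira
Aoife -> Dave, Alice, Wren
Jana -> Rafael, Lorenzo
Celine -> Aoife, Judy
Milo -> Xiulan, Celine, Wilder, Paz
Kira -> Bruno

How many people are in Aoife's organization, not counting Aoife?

Aoife directly manages Dave, Alice, Wren. Dave has no reports. Alice has no reports. Wren has no reports. So Aoife's organization is 3 direct reports plus everyone under them: 1 + 1 + 1 = 3.

3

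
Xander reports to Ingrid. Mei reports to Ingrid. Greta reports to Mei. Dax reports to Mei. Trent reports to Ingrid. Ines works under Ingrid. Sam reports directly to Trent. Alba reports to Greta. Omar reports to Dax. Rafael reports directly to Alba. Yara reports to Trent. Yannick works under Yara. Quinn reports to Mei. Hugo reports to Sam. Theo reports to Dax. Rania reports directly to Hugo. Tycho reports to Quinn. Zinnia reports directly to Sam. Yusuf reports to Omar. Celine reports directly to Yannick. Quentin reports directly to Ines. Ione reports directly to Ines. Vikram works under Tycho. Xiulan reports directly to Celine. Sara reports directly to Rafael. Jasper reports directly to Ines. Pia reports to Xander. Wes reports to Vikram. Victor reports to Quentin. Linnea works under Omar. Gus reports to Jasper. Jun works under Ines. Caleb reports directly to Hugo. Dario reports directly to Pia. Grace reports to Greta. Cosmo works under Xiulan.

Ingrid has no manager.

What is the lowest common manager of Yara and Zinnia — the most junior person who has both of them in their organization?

Trent

Yara's chain of managers is Trent, Ingrid. Zinnia's chain of managers is Sam, Trent, Ingrid. The first manager that appears in both chains is Trent.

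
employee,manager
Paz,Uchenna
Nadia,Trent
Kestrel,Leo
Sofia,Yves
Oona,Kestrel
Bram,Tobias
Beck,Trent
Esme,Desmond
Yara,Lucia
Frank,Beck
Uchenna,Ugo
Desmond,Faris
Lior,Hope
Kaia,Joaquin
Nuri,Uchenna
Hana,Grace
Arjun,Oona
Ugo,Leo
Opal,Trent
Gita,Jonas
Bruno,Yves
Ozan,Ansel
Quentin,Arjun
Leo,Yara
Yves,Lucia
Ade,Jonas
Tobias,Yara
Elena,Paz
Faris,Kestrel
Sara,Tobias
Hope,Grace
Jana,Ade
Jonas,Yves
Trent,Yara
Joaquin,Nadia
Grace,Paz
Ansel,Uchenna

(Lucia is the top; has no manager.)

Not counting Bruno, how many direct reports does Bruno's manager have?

Bruno reports to Yves. Yves's other direct reports are Jonas, Sofia — 2 peers.

2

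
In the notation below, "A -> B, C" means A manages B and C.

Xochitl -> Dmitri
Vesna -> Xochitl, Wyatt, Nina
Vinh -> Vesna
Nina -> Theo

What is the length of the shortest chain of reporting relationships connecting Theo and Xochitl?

3

Theo is 2 levels below Vesna, and Xochitl is 1 level below Vesna (their lowest common manager). The shortest path runs up from Theo to Vesna and back down to Xochitl: 2 + 1 = 3 links.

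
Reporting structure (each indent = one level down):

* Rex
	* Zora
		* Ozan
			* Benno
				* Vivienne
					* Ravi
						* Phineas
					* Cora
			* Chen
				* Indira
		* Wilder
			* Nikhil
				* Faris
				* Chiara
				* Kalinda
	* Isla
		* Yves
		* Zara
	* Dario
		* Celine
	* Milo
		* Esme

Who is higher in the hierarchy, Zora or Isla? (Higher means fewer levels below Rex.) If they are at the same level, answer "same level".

Both Zora and Isla are 1 level below Rex.

same level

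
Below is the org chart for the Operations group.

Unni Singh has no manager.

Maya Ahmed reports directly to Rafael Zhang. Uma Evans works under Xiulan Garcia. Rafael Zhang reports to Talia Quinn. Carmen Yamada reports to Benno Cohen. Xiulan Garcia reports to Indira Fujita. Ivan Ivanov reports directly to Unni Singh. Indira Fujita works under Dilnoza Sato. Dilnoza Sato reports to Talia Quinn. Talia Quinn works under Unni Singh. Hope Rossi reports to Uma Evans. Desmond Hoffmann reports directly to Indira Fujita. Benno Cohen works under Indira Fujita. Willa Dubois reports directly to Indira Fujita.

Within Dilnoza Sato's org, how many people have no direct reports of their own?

The people in Dilnoza Sato's organization with no one reporting to them are Desmond Hoffmann, Carmen Yamada, Willa Dubois, Hope Rossi. That is 4.

4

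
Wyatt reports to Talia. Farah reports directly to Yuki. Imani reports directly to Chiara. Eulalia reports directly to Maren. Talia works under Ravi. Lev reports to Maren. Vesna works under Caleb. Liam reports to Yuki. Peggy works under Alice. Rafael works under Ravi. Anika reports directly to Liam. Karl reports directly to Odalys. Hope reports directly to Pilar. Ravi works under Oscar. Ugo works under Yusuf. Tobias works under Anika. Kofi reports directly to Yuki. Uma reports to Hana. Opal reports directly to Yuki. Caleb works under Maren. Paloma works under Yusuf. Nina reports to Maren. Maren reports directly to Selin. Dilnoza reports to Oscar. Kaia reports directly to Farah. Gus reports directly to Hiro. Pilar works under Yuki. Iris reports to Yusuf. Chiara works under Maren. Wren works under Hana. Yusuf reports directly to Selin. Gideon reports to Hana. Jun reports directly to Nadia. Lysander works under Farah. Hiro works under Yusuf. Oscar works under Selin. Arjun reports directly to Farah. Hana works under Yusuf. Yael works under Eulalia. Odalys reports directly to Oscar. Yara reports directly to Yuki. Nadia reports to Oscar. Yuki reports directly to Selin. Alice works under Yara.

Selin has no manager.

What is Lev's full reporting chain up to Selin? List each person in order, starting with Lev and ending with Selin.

Lev -> Maren -> Selin

Lev reports to Maren. Maren reports to Selin. Selin is at the top.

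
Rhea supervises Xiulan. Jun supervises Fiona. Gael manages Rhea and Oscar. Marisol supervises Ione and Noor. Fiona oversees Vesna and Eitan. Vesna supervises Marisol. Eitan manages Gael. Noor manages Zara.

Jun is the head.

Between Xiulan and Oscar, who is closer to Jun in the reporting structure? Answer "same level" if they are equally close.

Xiulan is 5 levels below Jun; Oscar is 4. Oscar is higher.

Oscar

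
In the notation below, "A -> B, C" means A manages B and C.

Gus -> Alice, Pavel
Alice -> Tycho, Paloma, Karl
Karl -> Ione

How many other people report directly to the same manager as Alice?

Alice reports to Gus. Gus's other direct reports are Pavel — 1 peer.

1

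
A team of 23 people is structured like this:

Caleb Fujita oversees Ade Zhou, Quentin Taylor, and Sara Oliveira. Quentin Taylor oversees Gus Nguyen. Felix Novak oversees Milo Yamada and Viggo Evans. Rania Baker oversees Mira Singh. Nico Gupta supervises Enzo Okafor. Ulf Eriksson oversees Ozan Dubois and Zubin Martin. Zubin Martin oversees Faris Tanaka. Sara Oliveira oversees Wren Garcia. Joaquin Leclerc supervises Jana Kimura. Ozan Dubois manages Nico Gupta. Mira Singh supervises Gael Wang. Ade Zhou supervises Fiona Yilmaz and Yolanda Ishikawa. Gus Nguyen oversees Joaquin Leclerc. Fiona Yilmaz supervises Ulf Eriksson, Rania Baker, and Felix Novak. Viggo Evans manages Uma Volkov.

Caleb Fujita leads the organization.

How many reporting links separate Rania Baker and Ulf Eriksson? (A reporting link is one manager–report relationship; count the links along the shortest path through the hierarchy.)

2

Rania Baker is 1 level below Fiona Yilmaz, and Ulf Eriksson is 1 level below Fiona Yilmaz (their lowest common manager). The shortest path runs up from Rania Baker to Fiona Yilmaz and back down to Ulf Eriksson: 1 + 1 = 2 links.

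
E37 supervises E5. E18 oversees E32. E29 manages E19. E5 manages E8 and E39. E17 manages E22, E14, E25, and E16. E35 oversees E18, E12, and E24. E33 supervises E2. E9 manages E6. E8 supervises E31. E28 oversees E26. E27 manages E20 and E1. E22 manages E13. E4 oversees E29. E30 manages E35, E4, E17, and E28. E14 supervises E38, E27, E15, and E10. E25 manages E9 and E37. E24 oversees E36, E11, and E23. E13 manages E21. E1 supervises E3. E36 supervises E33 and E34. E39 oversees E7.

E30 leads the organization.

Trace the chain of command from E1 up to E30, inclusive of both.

E1 reports to E27. E27 reports to E14. E14 reports to E17. E17 reports to E30. E30 is at the top.

E1 -> E27 -> E14 -> E17 -> E30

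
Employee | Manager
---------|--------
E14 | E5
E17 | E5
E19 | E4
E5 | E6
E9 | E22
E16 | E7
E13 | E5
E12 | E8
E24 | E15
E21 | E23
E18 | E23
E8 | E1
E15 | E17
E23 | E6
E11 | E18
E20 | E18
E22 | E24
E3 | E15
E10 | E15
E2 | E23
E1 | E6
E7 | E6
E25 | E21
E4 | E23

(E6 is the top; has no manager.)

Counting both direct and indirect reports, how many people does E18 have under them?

2

E18 directly manages E20, E11. E20 has no reports. E11 has no reports. So E18's organization is 2 direct reports plus everyone under them: 1 + 1 = 2.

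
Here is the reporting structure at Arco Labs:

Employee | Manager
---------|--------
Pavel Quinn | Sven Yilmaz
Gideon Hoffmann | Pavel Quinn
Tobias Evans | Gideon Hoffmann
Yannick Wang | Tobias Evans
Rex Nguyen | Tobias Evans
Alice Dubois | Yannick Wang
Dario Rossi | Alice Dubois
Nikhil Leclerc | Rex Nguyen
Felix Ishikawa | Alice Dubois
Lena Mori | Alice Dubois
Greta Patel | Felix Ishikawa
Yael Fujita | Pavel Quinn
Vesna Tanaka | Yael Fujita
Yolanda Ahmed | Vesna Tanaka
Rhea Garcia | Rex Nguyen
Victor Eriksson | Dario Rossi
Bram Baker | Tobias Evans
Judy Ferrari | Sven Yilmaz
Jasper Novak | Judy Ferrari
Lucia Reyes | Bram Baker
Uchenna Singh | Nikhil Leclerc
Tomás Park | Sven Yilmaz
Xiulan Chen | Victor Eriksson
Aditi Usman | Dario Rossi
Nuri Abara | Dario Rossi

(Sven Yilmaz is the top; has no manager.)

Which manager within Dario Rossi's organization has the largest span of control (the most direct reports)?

Dario Rossi

Direct-report counts within Dario Rossi's organization: Dario Rossi has 3; Victor Eriksson has 1. The largest is 3, held by Dario Rossi.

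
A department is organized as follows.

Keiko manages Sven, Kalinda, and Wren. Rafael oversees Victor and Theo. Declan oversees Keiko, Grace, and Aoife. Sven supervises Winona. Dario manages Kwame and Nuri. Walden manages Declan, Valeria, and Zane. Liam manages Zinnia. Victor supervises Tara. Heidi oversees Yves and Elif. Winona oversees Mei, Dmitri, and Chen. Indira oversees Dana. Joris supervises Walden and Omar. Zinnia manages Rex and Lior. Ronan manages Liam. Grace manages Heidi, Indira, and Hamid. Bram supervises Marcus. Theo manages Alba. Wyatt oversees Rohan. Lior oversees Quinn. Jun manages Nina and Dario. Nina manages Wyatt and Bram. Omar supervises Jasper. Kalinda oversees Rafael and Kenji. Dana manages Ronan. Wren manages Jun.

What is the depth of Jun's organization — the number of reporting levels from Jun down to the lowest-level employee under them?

3

The longest chain under Jun runs Jun → Nina → Bram → Marcus, which is 3 levels below Jun.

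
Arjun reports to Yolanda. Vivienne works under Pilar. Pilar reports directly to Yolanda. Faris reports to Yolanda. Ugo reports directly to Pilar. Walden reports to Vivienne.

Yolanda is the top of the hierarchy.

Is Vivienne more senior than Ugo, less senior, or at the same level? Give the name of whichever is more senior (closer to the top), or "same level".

Both Vivienne and Ugo are 2 levels below Yolanda.

same level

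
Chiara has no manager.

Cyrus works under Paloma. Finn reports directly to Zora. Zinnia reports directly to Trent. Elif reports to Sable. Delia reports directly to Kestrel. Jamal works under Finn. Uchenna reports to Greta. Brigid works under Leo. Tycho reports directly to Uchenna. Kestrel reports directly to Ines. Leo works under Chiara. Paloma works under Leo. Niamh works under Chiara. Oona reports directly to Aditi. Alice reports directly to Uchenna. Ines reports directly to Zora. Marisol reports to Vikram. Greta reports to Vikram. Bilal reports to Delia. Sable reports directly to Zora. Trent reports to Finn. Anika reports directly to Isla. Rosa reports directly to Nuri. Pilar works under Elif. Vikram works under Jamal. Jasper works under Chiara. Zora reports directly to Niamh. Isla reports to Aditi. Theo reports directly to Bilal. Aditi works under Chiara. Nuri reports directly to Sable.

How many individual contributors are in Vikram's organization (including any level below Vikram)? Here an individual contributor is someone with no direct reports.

3

The people in Vikram's organization with no one reporting to them are Tycho, Alice, Marisol. That is 3.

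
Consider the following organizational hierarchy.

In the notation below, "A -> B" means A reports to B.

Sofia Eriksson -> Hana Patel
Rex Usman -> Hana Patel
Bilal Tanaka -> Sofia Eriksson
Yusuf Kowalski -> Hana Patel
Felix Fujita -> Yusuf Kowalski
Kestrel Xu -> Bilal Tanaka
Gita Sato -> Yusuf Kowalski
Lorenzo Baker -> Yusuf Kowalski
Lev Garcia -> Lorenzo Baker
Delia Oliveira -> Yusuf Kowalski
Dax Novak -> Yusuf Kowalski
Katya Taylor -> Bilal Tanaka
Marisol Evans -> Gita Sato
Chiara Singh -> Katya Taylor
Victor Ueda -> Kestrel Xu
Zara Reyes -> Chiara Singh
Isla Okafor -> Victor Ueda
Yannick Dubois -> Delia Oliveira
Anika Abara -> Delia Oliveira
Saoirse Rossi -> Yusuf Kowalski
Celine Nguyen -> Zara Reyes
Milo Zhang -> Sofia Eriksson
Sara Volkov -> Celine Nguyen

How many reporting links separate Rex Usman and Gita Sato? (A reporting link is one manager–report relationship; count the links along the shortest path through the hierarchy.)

Rex Usman is 1 level below Hana Patel, and Gita Sato is 2 levels below Hana Patel (their lowest common manager). The shortest path runs up from Rex Usman to Hana Patel and back down to Gita Sato: 1 + 2 = 3 links.

3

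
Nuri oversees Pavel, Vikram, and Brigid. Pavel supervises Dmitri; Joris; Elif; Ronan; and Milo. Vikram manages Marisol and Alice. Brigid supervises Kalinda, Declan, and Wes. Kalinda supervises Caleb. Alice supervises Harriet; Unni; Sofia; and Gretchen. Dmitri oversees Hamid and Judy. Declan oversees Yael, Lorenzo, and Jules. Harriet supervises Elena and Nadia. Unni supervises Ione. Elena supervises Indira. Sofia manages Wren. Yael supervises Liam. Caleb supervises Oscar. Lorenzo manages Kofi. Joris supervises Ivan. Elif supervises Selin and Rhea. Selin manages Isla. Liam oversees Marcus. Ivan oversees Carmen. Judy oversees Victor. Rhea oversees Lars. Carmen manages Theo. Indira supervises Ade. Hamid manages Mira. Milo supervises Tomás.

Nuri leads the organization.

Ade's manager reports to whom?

Ade reports to Indira, and Indira reports to Elena. So Ade's skip-level manager is Elena.

Elena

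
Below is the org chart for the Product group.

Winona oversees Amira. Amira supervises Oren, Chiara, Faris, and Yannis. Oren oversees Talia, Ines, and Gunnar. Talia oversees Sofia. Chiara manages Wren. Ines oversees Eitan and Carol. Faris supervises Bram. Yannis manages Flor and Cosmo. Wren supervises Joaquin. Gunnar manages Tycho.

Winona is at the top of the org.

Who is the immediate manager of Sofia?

Talia

Sofia reports directly to Talia.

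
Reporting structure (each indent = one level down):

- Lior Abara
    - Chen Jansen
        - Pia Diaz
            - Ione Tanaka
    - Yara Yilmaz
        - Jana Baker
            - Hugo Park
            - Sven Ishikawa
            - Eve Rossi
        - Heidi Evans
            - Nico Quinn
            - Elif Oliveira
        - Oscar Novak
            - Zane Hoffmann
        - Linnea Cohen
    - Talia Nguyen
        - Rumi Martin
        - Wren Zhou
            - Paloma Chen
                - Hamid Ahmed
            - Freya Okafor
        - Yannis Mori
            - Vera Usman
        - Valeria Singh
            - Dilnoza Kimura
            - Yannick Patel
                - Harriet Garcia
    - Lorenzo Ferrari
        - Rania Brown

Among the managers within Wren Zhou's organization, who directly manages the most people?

Wren Zhou

Direct-report counts within Wren Zhou's organization: Wren Zhou has 2; Paloma Chen has 1. The largest is 2, held by Wren Zhou.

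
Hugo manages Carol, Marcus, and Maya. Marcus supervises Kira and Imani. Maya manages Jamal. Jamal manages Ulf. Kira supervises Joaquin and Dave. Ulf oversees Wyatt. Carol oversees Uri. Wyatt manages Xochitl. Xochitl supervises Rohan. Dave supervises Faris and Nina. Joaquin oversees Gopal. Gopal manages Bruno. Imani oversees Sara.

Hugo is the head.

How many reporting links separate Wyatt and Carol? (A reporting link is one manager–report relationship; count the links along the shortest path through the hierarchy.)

Wyatt is 4 levels below Hugo, and Carol is 1 level below Hugo (their lowest common manager). The shortest path runs up from Wyatt to Hugo and back down to Carol: 4 + 1 = 5 links.

5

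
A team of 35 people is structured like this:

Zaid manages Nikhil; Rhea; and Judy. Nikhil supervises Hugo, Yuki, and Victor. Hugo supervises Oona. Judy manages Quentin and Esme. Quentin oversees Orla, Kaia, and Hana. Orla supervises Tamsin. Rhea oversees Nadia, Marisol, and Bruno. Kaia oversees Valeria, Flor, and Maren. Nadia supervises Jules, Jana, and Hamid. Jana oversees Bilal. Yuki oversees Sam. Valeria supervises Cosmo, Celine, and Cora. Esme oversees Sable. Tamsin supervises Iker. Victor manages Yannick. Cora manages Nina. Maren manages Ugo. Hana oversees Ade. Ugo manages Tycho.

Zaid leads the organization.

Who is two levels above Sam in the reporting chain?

Nikhil

Sam reports to Yuki, and Yuki reports to Nikhil. So Sam's skip-level manager is Nikhil.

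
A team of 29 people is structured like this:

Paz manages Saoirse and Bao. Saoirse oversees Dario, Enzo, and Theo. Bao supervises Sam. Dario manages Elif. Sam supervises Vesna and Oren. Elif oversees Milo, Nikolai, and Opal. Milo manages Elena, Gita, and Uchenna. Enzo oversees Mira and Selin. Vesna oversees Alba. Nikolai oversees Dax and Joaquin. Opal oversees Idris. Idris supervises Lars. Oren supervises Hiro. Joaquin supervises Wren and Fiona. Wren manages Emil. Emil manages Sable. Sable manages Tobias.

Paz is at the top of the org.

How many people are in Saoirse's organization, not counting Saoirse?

Saoirse directly manages Dario, Enzo, Theo. Under Dario: Elif, Opal, Idris, Lars, Nikolai, Joaquin, Fiona, Wren, Emil, Sable, Tobias, Dax, Milo, Elena, Uchenna, Gita (16). Under Enzo: Selin, Mira (2). Theo has no reports. So Saoirse's organization is 3 direct reports plus everyone under them: 17 + 3 + 1 = 21.

21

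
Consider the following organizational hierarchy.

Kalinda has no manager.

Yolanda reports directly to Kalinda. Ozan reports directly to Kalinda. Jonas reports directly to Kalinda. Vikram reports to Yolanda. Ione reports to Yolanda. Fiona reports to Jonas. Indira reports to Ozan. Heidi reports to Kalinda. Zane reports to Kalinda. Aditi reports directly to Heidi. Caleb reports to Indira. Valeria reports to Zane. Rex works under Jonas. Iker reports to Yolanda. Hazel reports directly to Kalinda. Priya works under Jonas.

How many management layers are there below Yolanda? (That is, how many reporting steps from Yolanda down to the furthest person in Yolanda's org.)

1

The longest chain under Yolanda runs Yolanda → Iker, which is 1 level below Yolanda.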